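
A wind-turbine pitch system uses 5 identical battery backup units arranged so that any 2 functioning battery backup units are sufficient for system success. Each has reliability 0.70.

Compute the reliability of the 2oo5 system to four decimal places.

0.9692

R = Σ_{i=2}^{5} C(5,i) p^i (1−p)^{5−i} with p = 0.70
C(5,2)·0.70^2·0.30^3 = 0.132300
C(5,3)·0.70^3·0.30^2 = 0.308700
C(5,4)·0.70^4·0.30^1 = 0.360150
C(5,5)·0.70^5·0.30^0 = 0.168070
Sum = 0.9692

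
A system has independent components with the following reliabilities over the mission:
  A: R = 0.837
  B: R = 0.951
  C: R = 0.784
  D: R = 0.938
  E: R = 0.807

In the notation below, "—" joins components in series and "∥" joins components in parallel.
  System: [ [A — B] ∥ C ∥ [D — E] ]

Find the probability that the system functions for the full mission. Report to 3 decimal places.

Series (A and B): 0.83700 × 0.95100 = 0.79599
Series (D and E): 0.93800 × 0.80700 = 0.75697
Parallel ([0.79599], C, and [0.75697]): 1 − (1 − 0.79599)(1 − 0.78400)(1 − 0.75697) = 0.989

0.989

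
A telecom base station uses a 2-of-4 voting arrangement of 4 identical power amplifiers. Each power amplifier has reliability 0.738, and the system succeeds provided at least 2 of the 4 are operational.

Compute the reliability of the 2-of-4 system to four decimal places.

R = Σ_{i=2}^{4} C(4,i) p^i (1−p)^{4−i} with p = 0.738
C(4,2)·0.738^2·0.262^2 = 0.224319
C(4,3)·0.738^3·0.262^1 = 0.421241
C(4,4)·0.738^4·0.262^0 = 0.296637
Sum = 0.9422

0.9422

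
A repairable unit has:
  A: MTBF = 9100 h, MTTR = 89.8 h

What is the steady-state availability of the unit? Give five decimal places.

0.99023

A(A) = MTBF/(MTBF+MTTR) = 9100/(9100+89.8) = 0.99023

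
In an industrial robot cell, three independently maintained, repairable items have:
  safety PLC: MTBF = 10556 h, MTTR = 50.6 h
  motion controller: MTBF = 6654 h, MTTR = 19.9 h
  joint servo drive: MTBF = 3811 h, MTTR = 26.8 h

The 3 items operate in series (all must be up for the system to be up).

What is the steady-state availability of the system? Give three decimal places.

A(safety PLC) = MTBF/(MTBF+MTTR) = 10556/(10556+50.6) = 0.995229
A(motion controller) = MTBF/(MTBF+MTTR) = 6654/(6654+19.9) = 0.997018
A(joint servo drive) = MTBF/(MTBF+MTTR) = 3811/(3811+26.8) = 0.993017
Series availability: 0.995229 × 0.997018 × 0.993017 = 0.985

0.985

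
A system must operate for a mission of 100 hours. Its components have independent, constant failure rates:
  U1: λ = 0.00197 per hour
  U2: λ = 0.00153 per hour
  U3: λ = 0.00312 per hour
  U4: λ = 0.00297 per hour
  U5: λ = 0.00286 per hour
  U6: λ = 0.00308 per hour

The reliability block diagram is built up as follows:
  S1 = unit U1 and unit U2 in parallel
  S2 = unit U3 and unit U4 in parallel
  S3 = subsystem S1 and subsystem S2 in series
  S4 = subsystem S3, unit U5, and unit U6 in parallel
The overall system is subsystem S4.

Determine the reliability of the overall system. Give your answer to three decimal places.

0.994

R(U1) = exp(−0.00197 × 100) = 0.82119
R(U2) = exp(−0.00153 × 100) = 0.85813
R(U3) = exp(−0.00312 × 100) = 0.73198
R(U4) = exp(−0.00297 × 100) = 0.74304
R(U5) = exp(−0.00286 × 100) = 0.75126
R(U6) = exp(−0.00308 × 100) = 0.73492
Parallel (U1 and U2): 1 − (1 − 0.82119)(1 − 0.85813) = 0.97463
Parallel (U3 and U4): 1 − (1 − 0.73198)(1 − 0.74304) = 0.93113
Series ([0.97463] and [0.93113]): 0.97463 × 0.93113 = 0.90751
Parallel ([0.90751], U5, and U6): 1 − (1 − 0.90751)(1 − 0.75126)(1 − 0.73492) = 0.994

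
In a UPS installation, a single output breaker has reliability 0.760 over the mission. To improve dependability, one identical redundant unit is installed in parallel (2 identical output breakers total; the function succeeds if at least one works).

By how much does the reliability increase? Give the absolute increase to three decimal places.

0.182

R_before = 0.760
R_after = 1 − (1 − 0.760)^2 = 0.942
ΔR = 0.942 − 0.760 = 0.182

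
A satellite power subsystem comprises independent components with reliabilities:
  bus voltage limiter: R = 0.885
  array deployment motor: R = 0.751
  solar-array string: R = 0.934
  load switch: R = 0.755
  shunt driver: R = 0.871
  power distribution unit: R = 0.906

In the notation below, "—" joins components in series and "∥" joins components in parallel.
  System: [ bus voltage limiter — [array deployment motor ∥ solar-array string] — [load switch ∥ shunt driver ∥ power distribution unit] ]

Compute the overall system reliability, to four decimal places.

Parallel (array deployment motor and solar-array string): 1 − (1 − 0.751000)(1 − 0.934000) = 0.983566
Parallel (load switch, shunt driver, and power distribution unit): 1 − (1 − 0.755000)(1 − 0.871000)(1 − 0.906000) = 0.997029
Series (bus voltage limiter, [0.983566], and [0.997029]): 0.885000 × 0.983566 × 0.997029 = 0.8679

0.8679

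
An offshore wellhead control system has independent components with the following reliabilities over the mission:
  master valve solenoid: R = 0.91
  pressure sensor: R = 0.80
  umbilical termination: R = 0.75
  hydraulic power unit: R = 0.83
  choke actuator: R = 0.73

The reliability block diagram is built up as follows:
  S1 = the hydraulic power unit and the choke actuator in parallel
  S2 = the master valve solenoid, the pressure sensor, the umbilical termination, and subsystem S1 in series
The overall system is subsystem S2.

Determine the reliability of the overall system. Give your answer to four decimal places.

Parallel (hydraulic power unit and choke actuator): 1 − (1 − 0.830000)(1 − 0.730000) = 0.954100
Series (master valve solenoid, pressure sensor, umbilical termination, and [0.954100]): 0.910000 × 0.800000 × 0.750000 × 0.954100 = 0.5209

0.5209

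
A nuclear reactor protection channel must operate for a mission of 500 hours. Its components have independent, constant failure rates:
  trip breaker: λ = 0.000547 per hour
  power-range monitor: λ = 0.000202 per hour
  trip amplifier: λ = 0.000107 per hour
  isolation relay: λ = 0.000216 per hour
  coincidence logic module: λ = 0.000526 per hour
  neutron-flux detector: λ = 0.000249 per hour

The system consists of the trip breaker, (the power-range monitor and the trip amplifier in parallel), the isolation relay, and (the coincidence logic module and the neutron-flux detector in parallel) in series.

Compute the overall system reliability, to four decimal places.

R(trip breaker) = exp(−0.000547 × 500) = 0.760712
R(power-range monitor) = exp(−0.000202 × 500) = 0.903933
R(trip amplifier) = exp(−0.000107 × 500) = 0.947906
R(isolation relay) = exp(−0.000216 × 500) = 0.897628
R(coincidence logic module) = exp(−0.000526 × 500) = 0.768742
R(neutron-flux detector) = exp(−0.000249 × 500) = 0.882938
Parallel (power-range monitor and trip amplifier): 1 − (1 − 0.903933)(1 − 0.947906) = 0.994995
Parallel (coincidence logic module and neutron-flux detector): 1 − (1 − 0.768742)(1 − 0.882938) = 0.972928
Series (trip breaker, [0.994995], isolation relay, and [0.972928]): 0.760712 × 0.994995 × 0.897628 × 0.972928 = 0.6610

0.6610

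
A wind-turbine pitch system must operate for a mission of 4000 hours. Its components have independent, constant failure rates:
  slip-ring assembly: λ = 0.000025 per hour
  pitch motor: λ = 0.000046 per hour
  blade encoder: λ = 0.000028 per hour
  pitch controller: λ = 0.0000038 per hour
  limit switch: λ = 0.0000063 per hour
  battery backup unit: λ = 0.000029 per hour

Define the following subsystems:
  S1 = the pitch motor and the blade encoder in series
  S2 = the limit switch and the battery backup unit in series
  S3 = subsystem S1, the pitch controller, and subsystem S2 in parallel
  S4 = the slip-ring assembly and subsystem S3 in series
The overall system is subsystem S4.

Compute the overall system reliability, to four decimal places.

0.9044

R(slip-ring assembly) = exp(−0.000025 × 4000) = 0.904837
R(pitch motor) = exp(−0.000046 × 4000) = 0.831936
R(blade encoder) = exp(−0.000028 × 4000) = 0.894044
R(pitch controller) = exp(−0.0000038 × 4000) = 0.984915
R(limit switch) = exp(−0.0000063 × 4000) = 0.975115
R(battery backup unit) = exp(−0.000029 × 4000) = 0.890475
Series (pitch motor and blade encoder): 0.831936 × 0.894044 = 0.743787
Series (limit switch and battery backup unit): 0.975115 × 0.890475 = 0.868316
Parallel ([0.743787], pitch controller, and [0.868316]): 1 − (1 − 0.743787)(1 − 0.984915)(1 − 0.868316) = 0.999491
Series (slip-ring assembly and [0.999491]): 0.904837 × 0.999491 = 0.9044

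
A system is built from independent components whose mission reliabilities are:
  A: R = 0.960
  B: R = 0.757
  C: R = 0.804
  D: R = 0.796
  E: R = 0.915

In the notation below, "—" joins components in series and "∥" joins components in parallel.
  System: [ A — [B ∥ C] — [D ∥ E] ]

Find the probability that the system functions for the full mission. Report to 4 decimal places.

Parallel (B and C): 1 − (1 − 0.757000)(1 − 0.804000) = 0.952372
Parallel (D and E): 1 − (1 − 0.796000)(1 − 0.915000) = 0.982660
Series (A, [0.952372], and [0.982660]): 0.960000 × 0.952372 × 0.982660 = 0.8984

0.8984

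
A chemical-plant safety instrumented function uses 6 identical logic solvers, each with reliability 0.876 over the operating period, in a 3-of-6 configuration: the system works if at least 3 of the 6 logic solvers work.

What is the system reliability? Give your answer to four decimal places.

0.9971

R = Σ_{i=3}^{6} C(6,i) p^i (1−p)^{6−i} with p = 0.876
C(6,3)·0.876^3·0.124^3 = 0.025633
C(6,4)·0.876^4·0.124^2 = 0.135816
C(6,5)·0.876^5·0.124^1 = 0.383790
C(6,6)·0.876^6·0.124^0 = 0.451882
Sum = 0.9971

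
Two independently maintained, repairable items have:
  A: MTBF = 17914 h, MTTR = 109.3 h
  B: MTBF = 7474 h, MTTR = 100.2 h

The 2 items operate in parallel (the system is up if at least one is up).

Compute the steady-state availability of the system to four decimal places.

0.9999

A(A) = MTBF/(MTBF+MTTR) = 17914/(17914+109.3) = 0.993936
A(B) = MTBF/(MTBF+MTTR) = 7474/(7474+100.2) = 0.986771
Parallel availability: 1 − (1 − 0.993936)(1 − 0.986771) = 0.9999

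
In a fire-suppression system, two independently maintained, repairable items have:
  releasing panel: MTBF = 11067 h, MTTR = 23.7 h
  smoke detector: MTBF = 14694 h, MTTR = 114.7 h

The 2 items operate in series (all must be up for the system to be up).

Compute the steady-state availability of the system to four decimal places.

A(releasing panel) = MTBF/(MTBF+MTTR) = 11067/(11067+23.7) = 0.997863
A(smoke detector) = MTBF/(MTBF+MTTR) = 14694/(14694+114.7) = 0.992255
Series availability: 0.997863 × 0.992255 = 0.9901

0.9901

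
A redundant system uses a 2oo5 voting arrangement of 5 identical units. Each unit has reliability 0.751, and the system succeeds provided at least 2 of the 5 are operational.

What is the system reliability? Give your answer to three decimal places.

0.985

R = Σ_{i=2}^{5} C(5,i) p^i (1−p)^{5−i} with p = 0.751
C(5,2)·0.751^2·0.249^3 = 0.08707
C(5,3)·0.751^3·0.249^2 = 0.26261
C(5,4)·0.751^4·0.249^1 = 0.39603
C(5,5)·0.751^5·0.249^0 = 0.23889
Sum = 0.985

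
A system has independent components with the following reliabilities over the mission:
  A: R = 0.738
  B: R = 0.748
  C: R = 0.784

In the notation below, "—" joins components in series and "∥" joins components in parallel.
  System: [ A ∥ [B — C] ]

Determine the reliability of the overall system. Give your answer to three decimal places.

0.892

Series (B and C): 0.74800 × 0.78400 = 0.58643
Parallel (A and [0.58643]): 1 − (1 − 0.73800)(1 − 0.58643) = 0.892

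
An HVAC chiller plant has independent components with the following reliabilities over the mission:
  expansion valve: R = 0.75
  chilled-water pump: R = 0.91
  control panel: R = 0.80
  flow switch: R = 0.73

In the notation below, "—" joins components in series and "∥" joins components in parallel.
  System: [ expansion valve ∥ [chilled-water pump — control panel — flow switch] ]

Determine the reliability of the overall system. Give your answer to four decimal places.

Series (chilled-water pump, control panel, and flow switch): 0.910000 × 0.800000 × 0.730000 = 0.531440
Parallel (expansion valve and [0.531440]): 1 − (1 − 0.750000)(1 − 0.531440) = 0.8829

0.8829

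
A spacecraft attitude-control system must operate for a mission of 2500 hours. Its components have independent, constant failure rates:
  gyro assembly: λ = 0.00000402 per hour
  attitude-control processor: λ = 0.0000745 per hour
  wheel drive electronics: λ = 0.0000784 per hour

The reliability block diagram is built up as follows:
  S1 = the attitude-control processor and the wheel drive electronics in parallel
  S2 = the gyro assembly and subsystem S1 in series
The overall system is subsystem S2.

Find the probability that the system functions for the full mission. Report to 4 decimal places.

0.9601

R(gyro assembly) = exp(−0.00000402 × 2500) = 0.990000
R(attitude-control processor) = exp(−0.0000745 × 2500) = 0.830066
R(wheel drive electronics) = exp(−0.0000784 × 2500) = 0.822012
Parallel (attitude-control processor and wheel drive electronics): 1 − (1 − 0.830066)(1 − 0.822012) = 0.969754
Series (gyro assembly and [0.969754]): 0.990000 × 0.969754 = 0.9601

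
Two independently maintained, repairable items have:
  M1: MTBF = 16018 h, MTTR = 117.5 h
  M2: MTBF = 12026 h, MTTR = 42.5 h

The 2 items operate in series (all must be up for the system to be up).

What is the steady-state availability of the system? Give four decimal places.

0.9892

A(M1) = MTBF/(MTBF+MTTR) = 16018/(16018+117.5) = 0.992718
A(M2) = MTBF/(MTBF+MTTR) = 12026/(12026+42.5) = 0.996478
Series availability: 0.992718 × 0.996478 = 0.9892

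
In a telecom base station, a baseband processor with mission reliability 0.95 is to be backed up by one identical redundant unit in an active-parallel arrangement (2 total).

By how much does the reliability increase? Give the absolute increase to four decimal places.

0.0475

R_before = 0.95
R_after = 1 − (1 − 0.95)^2 = 0.9975
ΔR = 0.9975 − 0.95 = 0.0475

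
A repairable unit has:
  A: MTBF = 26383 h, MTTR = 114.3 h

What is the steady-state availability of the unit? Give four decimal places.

0.9957

A(A) = MTBF/(MTBF+MTTR) = 26383/(26383+114.3) = 0.9957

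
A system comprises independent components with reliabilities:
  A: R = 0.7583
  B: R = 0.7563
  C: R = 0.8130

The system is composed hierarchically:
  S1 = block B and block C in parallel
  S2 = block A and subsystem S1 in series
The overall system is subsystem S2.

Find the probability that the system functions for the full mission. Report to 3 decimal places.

0.724

Parallel (B and C): 1 − (1 − 0.75630)(1 − 0.81300) = 0.95443
Series (A and [0.95443]): 0.75830 × 0.95443 = 0.724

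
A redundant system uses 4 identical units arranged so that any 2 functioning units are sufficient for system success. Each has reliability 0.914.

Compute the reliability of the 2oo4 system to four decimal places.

R = Σ_{i=2}^{4} C(4,i) p^i (1−p)^{4−i} with p = 0.914
C(4,2)·0.914^2·0.086^2 = 0.037072
C(4,3)·0.914^3·0.086^1 = 0.262662
C(4,4)·0.914^4·0.086^0 = 0.697886
Sum = 0.9976

0.9976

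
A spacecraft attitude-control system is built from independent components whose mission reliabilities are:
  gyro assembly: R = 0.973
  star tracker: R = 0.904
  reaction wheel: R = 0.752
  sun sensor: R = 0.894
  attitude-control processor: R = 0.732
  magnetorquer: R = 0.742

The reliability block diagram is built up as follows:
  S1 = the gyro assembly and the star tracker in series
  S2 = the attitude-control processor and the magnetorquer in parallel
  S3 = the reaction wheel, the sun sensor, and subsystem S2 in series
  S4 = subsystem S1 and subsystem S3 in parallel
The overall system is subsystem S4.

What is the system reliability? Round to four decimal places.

Series (gyro assembly and star tracker): 0.973000 × 0.904000 = 0.879592
Parallel (attitude-control processor and magnetorquer): 1 − (1 − 0.732000)(1 − 0.742000) = 0.930856
Series (reaction wheel, sun sensor, and [0.930856]): 0.752000 × 0.894000 × 0.930856 = 0.625803
Parallel ([0.879592] and [0.625803]): 1 − (1 − 0.879592)(1 − 0.625803) = 0.9549

0.9549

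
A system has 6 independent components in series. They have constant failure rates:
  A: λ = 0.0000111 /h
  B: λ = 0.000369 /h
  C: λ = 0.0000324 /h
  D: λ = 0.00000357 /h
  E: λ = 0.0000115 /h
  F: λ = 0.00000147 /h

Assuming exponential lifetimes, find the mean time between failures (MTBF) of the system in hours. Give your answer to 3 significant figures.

2330

Series of exponential components: λ_sys = Σ λ_i
λ_sys = 0.0000111 + 0.000369 + 0.0000324 + 0.00000357 + 0.0000115 + 0.00000147 = 4.2904e-04 /h
MTBF = 1 / λ_sys = 2330 h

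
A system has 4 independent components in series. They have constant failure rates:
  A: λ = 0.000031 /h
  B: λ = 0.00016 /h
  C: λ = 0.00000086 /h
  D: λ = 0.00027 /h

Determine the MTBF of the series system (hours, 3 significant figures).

2170

Series of exponential components: λ_sys = Σ λ_i
λ_sys = 0.000031 + 0.00016 + 0.00000086 + 0.00027 = 4.6186e-04 /h
MTBF = 1 / λ_sys = 2170 h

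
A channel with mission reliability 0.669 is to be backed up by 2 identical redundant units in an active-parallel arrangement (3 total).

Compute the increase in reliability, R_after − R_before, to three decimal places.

R_before = 0.669
R_after = 1 − (1 − 0.669)^3 = 0.964
ΔR = 0.964 − 0.669 = 0.295

0.295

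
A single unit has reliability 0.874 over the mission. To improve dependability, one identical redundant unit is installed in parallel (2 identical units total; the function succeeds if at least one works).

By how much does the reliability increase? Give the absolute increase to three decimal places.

0.110

R_before = 0.874
R_after = 1 − (1 − 0.874)^2 = 0.984
ΔR = 0.984 − 0.874 = 0.110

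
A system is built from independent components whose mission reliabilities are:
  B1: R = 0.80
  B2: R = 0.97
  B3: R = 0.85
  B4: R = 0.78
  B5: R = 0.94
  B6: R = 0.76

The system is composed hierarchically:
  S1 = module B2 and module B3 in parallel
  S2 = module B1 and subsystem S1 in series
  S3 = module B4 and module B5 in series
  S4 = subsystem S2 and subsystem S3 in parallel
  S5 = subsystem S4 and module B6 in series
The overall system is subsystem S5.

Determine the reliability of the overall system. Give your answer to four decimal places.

0.7187

Parallel (B2 and B3): 1 − (1 − 0.970000)(1 − 0.850000) = 0.995500
Series (B1 and [0.995500]): 0.800000 × 0.995500 = 0.796400
Series (B4 and B5): 0.780000 × 0.940000 = 0.733200
Parallel ([0.796400] and [0.733200]): 1 − (1 − 0.796400)(1 − 0.733200) = 0.945680
Series ([0.945680] and B6): 0.945680 × 0.760000 = 0.7187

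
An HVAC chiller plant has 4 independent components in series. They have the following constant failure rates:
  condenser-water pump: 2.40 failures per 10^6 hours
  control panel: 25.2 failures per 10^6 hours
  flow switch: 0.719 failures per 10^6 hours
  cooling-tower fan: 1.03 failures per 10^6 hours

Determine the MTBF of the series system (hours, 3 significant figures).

Series of exponential components: λ_sys = Σ λ_i
λ_sys = 0.00000240 + 0.0000252 + 0.000000719 + 0.00000103 = 2.9349e-05 /h
MTBF = 1 / λ_sys = 34100 h

34100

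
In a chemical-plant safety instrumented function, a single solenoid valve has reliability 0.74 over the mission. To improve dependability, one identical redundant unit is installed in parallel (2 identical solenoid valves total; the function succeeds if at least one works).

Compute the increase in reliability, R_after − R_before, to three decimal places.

R_before = 0.74
R_after = 1 − (1 − 0.74)^2 = 0.932
ΔR = 0.932 − 0.74 = 0.192

0.192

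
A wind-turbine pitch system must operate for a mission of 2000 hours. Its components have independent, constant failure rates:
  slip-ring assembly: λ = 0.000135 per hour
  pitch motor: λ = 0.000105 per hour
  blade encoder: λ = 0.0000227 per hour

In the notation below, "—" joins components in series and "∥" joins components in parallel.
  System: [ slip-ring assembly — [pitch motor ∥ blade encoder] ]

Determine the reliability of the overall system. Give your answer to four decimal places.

R(slip-ring assembly) = exp(−0.000135 × 2000) = 0.763379
R(pitch motor) = exp(−0.000105 × 2000) = 0.810584
R(blade encoder) = exp(−0.0000227 × 2000) = 0.955615
Parallel (pitch motor and blade encoder): 1 − (1 − 0.810584)(1 − 0.955615) = 0.991593
Series (slip-ring assembly and [0.991593]): 0.763379 × 0.991593 = 0.7570

0.7570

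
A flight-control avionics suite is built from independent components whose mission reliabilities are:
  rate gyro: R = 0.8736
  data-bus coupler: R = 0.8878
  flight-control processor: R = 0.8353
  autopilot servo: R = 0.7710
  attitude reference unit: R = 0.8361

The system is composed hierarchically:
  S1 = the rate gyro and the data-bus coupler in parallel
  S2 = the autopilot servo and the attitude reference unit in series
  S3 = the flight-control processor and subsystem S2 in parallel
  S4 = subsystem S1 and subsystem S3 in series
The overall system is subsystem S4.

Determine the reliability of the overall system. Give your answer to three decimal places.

Parallel (rate gyro and data-bus coupler): 1 − (1 − 0.87360)(1 − 0.88780) = 0.98582
Series (autopilot servo and attitude reference unit): 0.77100 × 0.83610 = 0.64463
Parallel (flight-control processor and [0.64463]): 1 − (1 − 0.83530)(1 − 0.64463) = 0.94147
Series ([0.98582] and [0.94147]): 0.98582 × 0.94147 = 0.928

0.928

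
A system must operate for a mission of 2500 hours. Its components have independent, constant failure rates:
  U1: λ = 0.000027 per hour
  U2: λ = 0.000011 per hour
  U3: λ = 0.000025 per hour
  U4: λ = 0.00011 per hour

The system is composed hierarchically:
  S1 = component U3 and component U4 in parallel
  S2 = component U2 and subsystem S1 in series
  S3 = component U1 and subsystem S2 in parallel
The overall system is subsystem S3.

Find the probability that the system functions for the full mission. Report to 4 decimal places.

R(U1) = exp(−0.000027 × 2500) = 0.934728
R(U2) = exp(−0.000011 × 2500) = 0.972875
R(U3) = exp(−0.000025 × 2500) = 0.939413
R(U4) = exp(−0.00011 × 2500) = 0.759572
Parallel (U3 and U4): 1 − (1 − 0.939413)(1 − 0.759572) = 0.985433
Series (U2 and [0.985433]): 0.972875 × 0.985433 = 0.958703
Parallel (U1 and [0.958703]): 1 − (1 − 0.934728)(1 − 0.958703) = 0.9973

0.9973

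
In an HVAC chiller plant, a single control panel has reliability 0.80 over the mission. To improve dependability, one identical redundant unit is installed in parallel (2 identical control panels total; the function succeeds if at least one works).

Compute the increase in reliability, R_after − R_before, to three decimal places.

0.160

R_before = 0.80
R_after = 1 − (1 − 0.80)^2 = 0.960
ΔR = 0.960 − 0.80 = 0.160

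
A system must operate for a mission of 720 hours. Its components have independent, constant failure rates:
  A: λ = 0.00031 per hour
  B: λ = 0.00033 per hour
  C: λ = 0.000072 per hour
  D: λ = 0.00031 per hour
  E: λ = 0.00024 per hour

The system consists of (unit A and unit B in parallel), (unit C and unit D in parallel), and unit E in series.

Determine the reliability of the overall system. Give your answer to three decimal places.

0.798

R(A) = exp(−0.00031 × 720) = 0.79995
R(B) = exp(−0.00033 × 720) = 0.78852
R(C) = exp(−0.000072 × 720) = 0.94948
R(D) = exp(−0.00031 × 720) = 0.79995
R(E) = exp(−0.00024 × 720) = 0.84131
Parallel (A and B): 1 − (1 − 0.79995)(1 − 0.78852) = 0.95769
Parallel (C and D): 1 − (1 − 0.94948)(1 − 0.79995) = 0.98989
Series ([0.95769], [0.98989], and E): 0.95769 × 0.98989 × 0.84131 = 0.798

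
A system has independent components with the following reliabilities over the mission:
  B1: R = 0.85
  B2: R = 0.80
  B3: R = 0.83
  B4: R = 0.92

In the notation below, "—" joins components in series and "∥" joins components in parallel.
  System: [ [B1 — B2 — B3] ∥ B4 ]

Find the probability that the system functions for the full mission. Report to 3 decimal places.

0.965

Series (B1, B2, and B3): 0.85000 × 0.80000 × 0.83000 = 0.56440
Parallel ([0.56440] and B4): 1 − (1 − 0.56440)(1 − 0.92000) = 0.965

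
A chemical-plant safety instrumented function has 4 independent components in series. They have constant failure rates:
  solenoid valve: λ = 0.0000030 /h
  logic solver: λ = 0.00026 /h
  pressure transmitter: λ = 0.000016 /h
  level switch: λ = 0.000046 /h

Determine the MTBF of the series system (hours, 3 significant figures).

Series of exponential components: λ_sys = Σ λ_i
λ_sys = 0.0000030 + 0.00026 + 0.000016 + 0.000046 = 3.2500e-04 /h
MTBF = 1 / λ_sys = 3080 h

3080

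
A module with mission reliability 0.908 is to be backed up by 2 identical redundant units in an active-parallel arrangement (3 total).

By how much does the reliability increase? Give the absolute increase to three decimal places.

0.091

R_before = 0.908
R_after = 1 − (1 − 0.908)^3 = 0.999
ΔR = 0.999 − 0.908 = 0.091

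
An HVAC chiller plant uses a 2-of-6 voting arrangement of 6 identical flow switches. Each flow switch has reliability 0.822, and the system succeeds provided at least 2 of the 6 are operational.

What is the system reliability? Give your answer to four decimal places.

R = Σ_{i=2}^{6} C(6,i) p^i (1−p)^{6−i} with p = 0.822
C(6,2)·0.822^2·0.178^4 = 0.010175
C(6,3)·0.822^3·0.178^3 = 0.062648
C(6,4)·0.822^4·0.178^2 = 0.216979
C(6,5)·0.822^5·0.178^1 = 0.400802
C(6,6)·0.822^6·0.178^0 = 0.308483
Sum = 0.9991

0.9991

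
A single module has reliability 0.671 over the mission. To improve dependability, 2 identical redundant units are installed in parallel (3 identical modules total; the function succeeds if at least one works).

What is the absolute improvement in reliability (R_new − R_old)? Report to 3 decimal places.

R_before = 0.671
R_after = 1 − (1 − 0.671)^3 = 0.964
ΔR = 0.964 − 0.671 = 0.293

0.293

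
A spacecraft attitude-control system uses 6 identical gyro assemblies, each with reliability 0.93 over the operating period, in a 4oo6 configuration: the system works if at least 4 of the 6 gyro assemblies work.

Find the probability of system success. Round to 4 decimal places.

0.9942

R = Σ_{i=4}^{6} C(6,i) p^i (1−p)^{6−i} with p = 0.93
C(6,4)·0.93^4·0.07^2 = 0.054982
C(6,5)·0.93^5·0.07^1 = 0.292189
C(6,6)·0.93^6·0.07^0 = 0.646990
Sum = 0.9942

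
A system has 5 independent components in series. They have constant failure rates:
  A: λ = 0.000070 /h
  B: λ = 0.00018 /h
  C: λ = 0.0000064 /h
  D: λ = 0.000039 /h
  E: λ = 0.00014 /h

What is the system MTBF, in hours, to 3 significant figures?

2300

Series of exponential components: λ_sys = Σ λ_i
λ_sys = 0.000070 + 0.00018 + 0.0000064 + 0.000039 + 0.00014 = 4.3540e-04 /h
MTBF = 1 / λ_sys = 2300 h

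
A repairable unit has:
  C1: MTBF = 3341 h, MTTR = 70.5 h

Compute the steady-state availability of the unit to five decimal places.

A(C1) = MTBF/(MTBF+MTTR) = 3341/(3341+70.5) = 0.97933

0.97933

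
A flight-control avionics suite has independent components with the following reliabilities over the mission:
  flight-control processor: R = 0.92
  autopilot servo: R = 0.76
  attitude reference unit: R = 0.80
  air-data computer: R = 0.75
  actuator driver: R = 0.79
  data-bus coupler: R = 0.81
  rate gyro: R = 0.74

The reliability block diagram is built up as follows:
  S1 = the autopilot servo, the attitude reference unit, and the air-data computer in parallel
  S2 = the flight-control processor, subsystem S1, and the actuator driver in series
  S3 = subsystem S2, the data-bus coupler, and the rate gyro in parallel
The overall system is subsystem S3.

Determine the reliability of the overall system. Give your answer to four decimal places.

0.9861

Parallel (autopilot servo, attitude reference unit, and air-data computer): 1 − (1 − 0.760000)(1 − 0.800000)(1 − 0.750000) = 0.988000
Series (flight-control processor, [0.988000], and actuator driver): 0.920000 × 0.988000 × 0.790000 = 0.718078
Parallel ([0.718078], data-bus coupler, and rate gyro): 1 − (1 − 0.718078)(1 − 0.810000)(1 − 0.740000) = 0.9861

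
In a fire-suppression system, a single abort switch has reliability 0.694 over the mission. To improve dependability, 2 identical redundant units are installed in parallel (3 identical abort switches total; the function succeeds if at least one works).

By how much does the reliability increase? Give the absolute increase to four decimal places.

0.2773

R_before = 0.694
R_after = 1 − (1 − 0.694)^3 = 0.9713
ΔR = 0.9713 − 0.694 = 0.2773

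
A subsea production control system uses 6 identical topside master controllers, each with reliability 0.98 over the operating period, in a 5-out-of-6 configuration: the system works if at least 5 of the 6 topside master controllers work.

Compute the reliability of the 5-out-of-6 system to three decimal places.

R = Σ_{i=5}^{6} C(6,i) p^i (1−p)^{6−i} with p = 0.98
C(6,5)·0.98^5·0.02^1 = 0.10847
C(6,6)·0.98^6·0.02^0 = 0.88584
Sum = 0.994

0.994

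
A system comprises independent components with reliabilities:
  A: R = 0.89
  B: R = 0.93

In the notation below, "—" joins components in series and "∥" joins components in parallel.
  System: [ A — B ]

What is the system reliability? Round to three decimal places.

Series (A and B): 0.89000 × 0.93000 = 0.828

0.828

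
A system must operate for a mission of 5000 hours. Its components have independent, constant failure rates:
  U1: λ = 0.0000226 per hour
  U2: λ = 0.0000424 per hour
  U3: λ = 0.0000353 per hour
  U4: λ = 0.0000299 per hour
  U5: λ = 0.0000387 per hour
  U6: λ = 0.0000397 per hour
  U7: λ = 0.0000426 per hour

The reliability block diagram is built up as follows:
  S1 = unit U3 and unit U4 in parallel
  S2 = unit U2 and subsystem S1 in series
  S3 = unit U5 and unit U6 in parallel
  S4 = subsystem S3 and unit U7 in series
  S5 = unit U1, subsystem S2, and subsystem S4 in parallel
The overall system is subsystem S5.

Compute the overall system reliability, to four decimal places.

0.9951

R(U1) = exp(−0.0000226 × 5000) = 0.893151
R(U2) = exp(−0.0000424 × 5000) = 0.808965
R(U3) = exp(−0.0000353 × 5000) = 0.838199
R(U4) = exp(−0.0000299 × 5000) = 0.861138
R(U5) = exp(−0.0000387 × 5000) = 0.824070
R(U6) = exp(−0.0000397 × 5000) = 0.819960
R(U7) = exp(−0.0000426 × 5000) = 0.808156
Parallel (U3 and U4): 1 − (1 − 0.838199)(1 − 0.861138) = 0.977532
Series (U2 and [0.977532]): 0.808965 × 0.977532 = 0.790789
Parallel (U5 and U6): 1 − (1 − 0.824070)(1 − 0.819960) = 0.968326
Series ([0.968326] and U7): 0.968326 × 0.808156 = 0.782558
Parallel (U1, [0.790789], and [0.782558]): 1 − (1 − 0.893151)(1 − 0.790789)(1 − 0.782558) = 0.9951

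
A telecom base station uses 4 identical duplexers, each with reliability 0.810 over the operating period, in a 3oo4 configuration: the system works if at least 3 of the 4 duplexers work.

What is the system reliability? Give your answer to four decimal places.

0.8344

R = Σ_{i=3}^{4} C(4,i) p^i (1−p)^{4−i} with p = 0.810
C(4,3)·0.810^3·0.190^1 = 0.403895
C(4,4)·0.810^4·0.190^0 = 0.430467
Sum = 0.8344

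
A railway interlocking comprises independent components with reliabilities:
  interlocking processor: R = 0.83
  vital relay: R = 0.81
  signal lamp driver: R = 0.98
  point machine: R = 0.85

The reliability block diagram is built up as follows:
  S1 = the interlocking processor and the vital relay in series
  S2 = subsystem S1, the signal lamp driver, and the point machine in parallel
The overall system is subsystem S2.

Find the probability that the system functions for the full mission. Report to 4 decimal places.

0.9990

Series (interlocking processor and vital relay): 0.830000 × 0.810000 = 0.672300
Parallel ([0.672300], signal lamp driver, and point machine): 1 − (1 − 0.672300)(1 − 0.980000)(1 − 0.850000) = 0.9990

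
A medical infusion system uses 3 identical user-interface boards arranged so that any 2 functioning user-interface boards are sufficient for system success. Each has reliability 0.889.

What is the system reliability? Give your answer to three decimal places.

R = Σ_{i=2}^{3} C(3,i) p^i (1−p)^{3−i} with p = 0.889
C(3,2)·0.889^2·0.111^1 = 0.26318
C(3,3)·0.889^3·0.111^0 = 0.70260
Sum = 0.966

0.966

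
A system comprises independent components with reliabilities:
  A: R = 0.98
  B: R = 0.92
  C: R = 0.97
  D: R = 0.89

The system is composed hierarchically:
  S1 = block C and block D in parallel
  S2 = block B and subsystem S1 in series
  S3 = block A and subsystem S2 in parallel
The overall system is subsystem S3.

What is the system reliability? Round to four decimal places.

Parallel (C and D): 1 − (1 − 0.970000)(1 − 0.890000) = 0.996700
Series (B and [0.996700]): 0.920000 × 0.996700 = 0.916964
Parallel (A and [0.916964]): 1 − (1 − 0.980000)(1 − 0.916964) = 0.9983

0.9983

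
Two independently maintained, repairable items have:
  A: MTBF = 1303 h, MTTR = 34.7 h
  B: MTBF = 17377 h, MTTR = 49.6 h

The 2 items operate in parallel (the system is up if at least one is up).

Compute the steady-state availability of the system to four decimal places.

A(A) = MTBF/(MTBF+MTTR) = 1303/(1303+34.7) = 0.974060
A(B) = MTBF/(MTBF+MTTR) = 17377/(17377+49.6) = 0.997154
Parallel availability: 1 − (1 − 0.974060)(1 − 0.997154) = 0.9999

0.9999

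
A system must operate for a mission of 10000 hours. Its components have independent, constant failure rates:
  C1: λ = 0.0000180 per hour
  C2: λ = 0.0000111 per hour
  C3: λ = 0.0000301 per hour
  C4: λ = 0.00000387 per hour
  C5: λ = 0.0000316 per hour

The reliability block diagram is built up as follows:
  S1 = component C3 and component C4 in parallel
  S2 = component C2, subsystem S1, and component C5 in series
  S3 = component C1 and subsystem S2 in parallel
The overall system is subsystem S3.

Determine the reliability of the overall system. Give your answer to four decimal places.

R(C1) = exp(−0.0000180 × 10000) = 0.835270
R(C2) = exp(−0.0000111 × 10000) = 0.894939
R(C3) = exp(−0.0000301 × 10000) = 0.740078
R(C4) = exp(−0.00000387 × 10000) = 0.962039
R(C5) = exp(−0.0000316 × 10000) = 0.729059
Parallel (C3 and C4): 1 − (1 − 0.740078)(1 − 0.962039) = 0.990133
Series (C2, [0.990133], and C5): 0.894939 × 0.990133 × 0.729059 = 0.646025
Parallel (C1 and [0.646025]): 1 − (1 − 0.835270)(1 − 0.646025) = 0.9417

0.9417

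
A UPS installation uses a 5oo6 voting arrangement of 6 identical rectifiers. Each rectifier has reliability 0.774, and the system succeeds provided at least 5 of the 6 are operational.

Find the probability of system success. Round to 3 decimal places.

R = Σ_{i=5}^{6} C(6,i) p^i (1−p)^{6−i} with p = 0.774
C(6,5)·0.774^5·0.226^1 = 0.37667
C(6,6)·0.774^6·0.226^0 = 0.21500
Sum = 0.592

0.592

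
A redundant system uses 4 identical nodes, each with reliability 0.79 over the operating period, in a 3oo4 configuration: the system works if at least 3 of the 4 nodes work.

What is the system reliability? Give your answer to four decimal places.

0.8037

R = Σ_{i=3}^{4} C(4,i) p^i (1−p)^{4−i} with p = 0.79
C(4,3)·0.79^3·0.21^1 = 0.414153
C(4,4)·0.79^4·0.21^0 = 0.389501
Sum = 0.8037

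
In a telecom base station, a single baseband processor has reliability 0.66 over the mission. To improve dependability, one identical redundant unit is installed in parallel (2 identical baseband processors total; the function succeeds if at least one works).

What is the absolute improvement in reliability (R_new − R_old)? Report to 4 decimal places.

R_before = 0.66
R_after = 1 − (1 − 0.66)^2 = 0.8844
ΔR = 0.8844 − 0.66 = 0.2244

0.2244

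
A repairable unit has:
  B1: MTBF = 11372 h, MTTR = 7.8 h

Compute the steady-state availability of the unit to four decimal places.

0.9993

A(B1) = MTBF/(MTBF+MTTR) = 11372/(11372+7.8) = 0.9993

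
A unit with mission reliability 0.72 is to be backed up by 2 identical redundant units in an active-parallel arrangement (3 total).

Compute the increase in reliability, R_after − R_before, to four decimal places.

R_before = 0.72
R_after = 1 − (1 − 0.72)^3 = 0.9780
ΔR = 0.9780 − 0.72 = 0.2580

0.2580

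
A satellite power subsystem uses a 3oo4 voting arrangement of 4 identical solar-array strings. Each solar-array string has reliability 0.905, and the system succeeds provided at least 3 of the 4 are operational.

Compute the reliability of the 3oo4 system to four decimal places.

R = Σ_{i=3}^{4} C(4,i) p^i (1−p)^{4−i} with p = 0.905
C(4,3)·0.905^3·0.095^1 = 0.281663
C(4,4)·0.905^4·0.095^0 = 0.670802
Sum = 0.9525

0.9525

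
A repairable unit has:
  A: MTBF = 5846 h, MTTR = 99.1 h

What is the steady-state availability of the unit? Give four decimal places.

0.9833

A(A) = MTBF/(MTBF+MTTR) = 5846/(5846+99.1) = 0.9833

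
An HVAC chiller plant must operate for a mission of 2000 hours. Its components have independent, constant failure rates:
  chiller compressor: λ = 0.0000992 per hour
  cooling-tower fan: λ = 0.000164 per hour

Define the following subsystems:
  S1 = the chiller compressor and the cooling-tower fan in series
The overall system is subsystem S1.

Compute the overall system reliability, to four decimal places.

0.5907

R(chiller compressor) = exp(−0.0000992 × 2000) = 0.820042
R(cooling-tower fan) = exp(−0.000164 × 2000) = 0.720363
Series (chiller compressor and cooling-tower fan): 0.820042 × 0.720363 = 0.5907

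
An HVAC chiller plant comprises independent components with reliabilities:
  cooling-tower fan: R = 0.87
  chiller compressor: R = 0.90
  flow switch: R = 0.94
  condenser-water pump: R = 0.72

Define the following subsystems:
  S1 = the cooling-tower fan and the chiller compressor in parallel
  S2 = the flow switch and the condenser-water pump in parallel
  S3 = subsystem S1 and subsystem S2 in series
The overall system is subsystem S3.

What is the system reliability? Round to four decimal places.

Parallel (cooling-tower fan and chiller compressor): 1 − (1 − 0.870000)(1 − 0.900000) = 0.987000
Parallel (flow switch and condenser-water pump): 1 − (1 − 0.940000)(1 − 0.720000) = 0.983200
Series ([0.987000] and [0.983200]): 0.987000 × 0.983200 = 0.9704

0.9704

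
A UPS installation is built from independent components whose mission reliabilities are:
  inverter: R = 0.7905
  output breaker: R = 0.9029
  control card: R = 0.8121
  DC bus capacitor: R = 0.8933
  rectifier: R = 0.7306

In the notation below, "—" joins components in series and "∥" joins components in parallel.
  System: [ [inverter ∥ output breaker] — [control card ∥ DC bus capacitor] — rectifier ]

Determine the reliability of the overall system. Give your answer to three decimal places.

0.701

Parallel (inverter and output breaker): 1 − (1 − 0.79050)(1 − 0.90290) = 0.97966
Parallel (control card and DC bus capacitor): 1 − (1 − 0.81210)(1 − 0.89330) = 0.97995
Series ([0.97966], [0.97995], and rectifier): 0.97966 × 0.97995 × 0.73060 = 0.701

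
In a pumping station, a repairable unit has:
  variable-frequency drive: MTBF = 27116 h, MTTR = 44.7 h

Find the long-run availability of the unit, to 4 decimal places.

A(variable-frequency drive) = MTBF/(MTBF+MTTR) = 27116/(27116+44.7) = 0.9984

0.9984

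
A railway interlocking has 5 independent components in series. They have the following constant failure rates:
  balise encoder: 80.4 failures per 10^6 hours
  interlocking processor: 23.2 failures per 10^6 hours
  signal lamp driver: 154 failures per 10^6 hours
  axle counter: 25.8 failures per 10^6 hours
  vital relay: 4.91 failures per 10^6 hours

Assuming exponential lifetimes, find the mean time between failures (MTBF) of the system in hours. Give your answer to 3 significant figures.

3470

Series of exponential components: λ_sys = Σ λ_i
λ_sys = 0.0000804 + 0.0000232 + 0.000154 + 0.0000258 + 0.00000491 = 2.8831e-04 /h
MTBF = 1 / λ_sys = 3470 h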